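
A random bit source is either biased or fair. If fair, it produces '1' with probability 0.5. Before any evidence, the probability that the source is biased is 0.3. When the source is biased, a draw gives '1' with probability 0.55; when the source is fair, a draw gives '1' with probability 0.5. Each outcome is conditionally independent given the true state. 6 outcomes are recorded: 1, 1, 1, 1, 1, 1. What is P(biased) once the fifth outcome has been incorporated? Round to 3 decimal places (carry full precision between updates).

0.408

After '1': P(biased) = 0.55·0.3000 / (0.55·0.3000 + 0.5·0.7000) ≈ 0.3204
After '1': P(biased) = 0.55·0.3204 / (0.55·0.3204 + 0.5·0.6796) ≈ 0.3415
After '1': P(biased) = 0.55·0.3415 / (0.55·0.3415 + 0.5·0.6585) ≈ 0.3632
After '1': P(biased) = 0.55·0.3632 / (0.55·0.3632 + 0.5·0.6368) ≈ 0.3855
After '1': P(biased) = 0.55·0.3855 / (0.55·0.3855 + 0.5·0.6145) ≈ 0.4084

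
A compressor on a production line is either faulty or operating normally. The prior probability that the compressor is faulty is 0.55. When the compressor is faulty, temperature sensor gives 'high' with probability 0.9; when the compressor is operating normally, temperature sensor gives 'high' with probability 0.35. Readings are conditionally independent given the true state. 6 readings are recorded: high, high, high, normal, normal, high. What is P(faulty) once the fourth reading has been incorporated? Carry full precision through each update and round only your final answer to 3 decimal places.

0.762

After 'high': P(faulty) = 0.9·0.5500 / (0.9·0.5500 + 0.35·0.4500) ≈ 0.7586
After 'high': P(faulty) = 0.9·0.7586 / (0.9·0.7586 + 0.35·0.2414) ≈ 0.8899
After 'high': P(faulty) = 0.9·0.8899 / (0.9·0.8899 + 0.35·0.1101) ≈ 0.9541
After 'normal': P(faulty) = 0.1·0.9541 / (0.1·0.9541 + 0.65·0.0459) ≈ 0.7617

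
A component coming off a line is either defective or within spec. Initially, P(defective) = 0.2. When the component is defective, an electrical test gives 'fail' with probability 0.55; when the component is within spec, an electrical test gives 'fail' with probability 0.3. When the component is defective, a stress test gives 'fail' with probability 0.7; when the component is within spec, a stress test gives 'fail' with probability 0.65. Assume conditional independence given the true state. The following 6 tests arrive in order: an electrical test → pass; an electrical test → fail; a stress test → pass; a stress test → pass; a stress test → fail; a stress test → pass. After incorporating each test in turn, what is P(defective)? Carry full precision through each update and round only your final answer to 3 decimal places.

0.167

After an electrical test='pass': P(defective) = 0.45·0.2000 / (0.45·0.2000 + 0.7·0.8000) ≈ 0.1385
After an electrical test='fail': P(defective) = 0.55·0.1385 / (0.55·0.1385 + 0.3·0.8615) ≈ 0.2276
After a stress test='pass': P(defective) = 0.3·0.2276 / (0.3·0.2276 + 0.35·0.7724) ≈ 0.2016
After a stress test='pass': P(defective) = 0.3·0.2016 / (0.3·0.2016 + 0.35·0.7984) ≈ 0.1780
After a stress test='fail': P(defective) = 0.7·0.1780 / (0.7·0.1780 + 0.65·0.8220) ≈ 0.1891
After a stress test='pass': P(defective) = 0.3·0.1891 / (0.3·0.1891 + 0.35·0.8109) ≈ 0.1665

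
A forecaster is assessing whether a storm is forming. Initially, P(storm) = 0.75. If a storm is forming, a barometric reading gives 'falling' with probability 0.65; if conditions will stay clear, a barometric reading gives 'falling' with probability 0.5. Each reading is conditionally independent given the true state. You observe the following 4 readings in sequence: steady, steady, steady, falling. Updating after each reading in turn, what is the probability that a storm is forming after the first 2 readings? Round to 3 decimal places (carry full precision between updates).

After 'steady': P(storm) = 0.35·0.7500 / (0.35·0.7500 + 0.5·0.2500) ≈ 0.6774
After 'steady': P(storm) = 0.35·0.6774 / (0.35·0.6774 + 0.5·0.3226) ≈ 0.5951

0.595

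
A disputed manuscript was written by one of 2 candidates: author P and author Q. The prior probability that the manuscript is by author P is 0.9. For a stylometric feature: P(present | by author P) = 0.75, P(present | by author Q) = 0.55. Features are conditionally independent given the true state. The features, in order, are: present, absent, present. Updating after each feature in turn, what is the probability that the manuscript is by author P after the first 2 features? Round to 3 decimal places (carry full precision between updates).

0.872

After 'present': P(author P) = 0.75·0.9000 / (0.75·0.9000 + 0.55·0.1000) ≈ 0.9247
After 'absent': P(author P) = 0.25·0.9247 / (0.25·0.9247 + 0.45·0.0753) ≈ 0.8721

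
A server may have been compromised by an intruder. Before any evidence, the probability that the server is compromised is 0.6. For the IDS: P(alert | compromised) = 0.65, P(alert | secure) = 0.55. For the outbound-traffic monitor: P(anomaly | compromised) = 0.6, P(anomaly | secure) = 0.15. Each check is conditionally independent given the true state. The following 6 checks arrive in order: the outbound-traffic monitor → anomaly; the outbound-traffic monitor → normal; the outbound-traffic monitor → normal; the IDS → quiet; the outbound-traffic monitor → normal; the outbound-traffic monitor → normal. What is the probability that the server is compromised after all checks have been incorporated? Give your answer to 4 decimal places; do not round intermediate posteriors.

0.1862

Apply Bayes' rule sequentially, carrying P(compromised) forward.
After the outbound-traffic monitor='anomaly': P(compromised) = 0.6·0.6000 / (0.6·0.6000 + 0.15·0.4000) ≈ 0.8571
After the outbound-traffic monitor='normal': P(compromised) = 0.4·0.8571 / (0.4·0.8571 + 0.85·0.1429) ≈ 0.7385
After the outbound-traffic monitor='normal': P(compromised) = 0.4·0.7385 / (0.4·0.7385 + 0.85·0.2615) ≈ 0.5706
After the IDS='quiet': P(compromised) = 0.35·0.5706 / (0.35·0.5706 + 0.45·0.4294) ≈ 0.5082
After the outbound-traffic monitor='normal': P(compromised) = 0.4·0.5082 / (0.4·0.5082 + 0.85·0.4918) ≈ 0.3272
After the outbound-traffic monitor='normal': P(compromised) = 0.4·0.3272 / (0.4·0.3272 + 0.85·0.6728) ≈ 0.1862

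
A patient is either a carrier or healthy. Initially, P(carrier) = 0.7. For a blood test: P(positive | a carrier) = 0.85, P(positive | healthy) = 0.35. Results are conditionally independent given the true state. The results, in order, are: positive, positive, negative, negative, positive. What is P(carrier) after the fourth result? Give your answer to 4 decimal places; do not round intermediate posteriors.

Each posterior becomes the prior for the next update.
After 'positive': P(carrier) = 0.85·0.7000 / (0.85·0.7000 + 0.35·0.3000) ≈ 0.8500
After 'positive': P(carrier) = 0.85·0.8500 / (0.85·0.8500 + 0.35·0.1500) ≈ 0.9323
After 'negative': P(carrier) = 0.15·0.9323 / (0.15·0.9323 + 0.65·0.0677) ≈ 0.7605
After 'negative': P(carrier) = 0.15·0.7605 / (0.15·0.7605 + 0.65·0.2395) ≈ 0.4229

0.4229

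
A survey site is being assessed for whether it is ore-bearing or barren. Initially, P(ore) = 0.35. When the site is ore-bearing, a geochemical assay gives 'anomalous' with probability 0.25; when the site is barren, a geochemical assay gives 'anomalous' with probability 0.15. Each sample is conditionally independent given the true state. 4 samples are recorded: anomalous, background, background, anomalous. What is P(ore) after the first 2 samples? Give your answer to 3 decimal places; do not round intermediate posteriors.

0.442

Apply Bayes' rule sequentially, carrying P(ore) forward.
After 'anomalous': P(ore) = 0.25·0.3500 / (0.25·0.3500 + 0.15·0.6500) ≈ 0.4730
After 'background': P(ore) = 0.75·0.4730 / (0.75·0.4730 + 0.85·0.5270) ≈ 0.4419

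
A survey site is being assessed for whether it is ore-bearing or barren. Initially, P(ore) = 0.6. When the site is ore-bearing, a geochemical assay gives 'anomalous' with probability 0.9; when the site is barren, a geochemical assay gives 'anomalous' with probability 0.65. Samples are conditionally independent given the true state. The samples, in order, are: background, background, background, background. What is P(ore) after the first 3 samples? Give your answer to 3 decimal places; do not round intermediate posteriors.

0.034

Apply Bayes' rule sequentially, carrying P(ore) forward.
After 'background': P(ore) = 0.1·0.6000 / (0.1·0.6000 + 0.35·0.4000) ≈ 0.3000
After 'background': P(ore) = 0.1·0.3000 / (0.1·0.3000 + 0.35·0.7000) ≈ 0.1091
After 'background': P(ore) = 0.1·0.1091 / (0.1·0.1091 + 0.35·0.8909) ≈ 0.0338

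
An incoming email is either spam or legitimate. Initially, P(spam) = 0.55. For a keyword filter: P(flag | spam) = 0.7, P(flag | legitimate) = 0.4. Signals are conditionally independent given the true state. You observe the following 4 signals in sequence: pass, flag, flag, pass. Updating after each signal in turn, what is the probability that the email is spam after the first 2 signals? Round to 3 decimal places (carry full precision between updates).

0.517

Apply Bayes' rule sequentially, carrying P(spam) forward.
After 'pass': P(spam) = 0.3·0.5500 / (0.3·0.5500 + 0.6·0.4500) ≈ 0.3793
After 'flag': P(spam) = 0.7·0.3793 / (0.7·0.3793 + 0.4·0.6207) ≈ 0.5168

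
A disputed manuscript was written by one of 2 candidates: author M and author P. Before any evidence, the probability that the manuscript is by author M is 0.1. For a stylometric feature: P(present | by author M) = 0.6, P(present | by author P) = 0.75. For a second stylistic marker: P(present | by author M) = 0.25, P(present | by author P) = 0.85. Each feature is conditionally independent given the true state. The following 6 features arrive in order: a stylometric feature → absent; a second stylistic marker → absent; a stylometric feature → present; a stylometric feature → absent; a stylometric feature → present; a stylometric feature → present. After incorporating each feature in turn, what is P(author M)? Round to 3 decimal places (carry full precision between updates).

0.421

Apply Bayes' rule sequentially, carrying P(author M) forward.
After a stylometric feature='absent': P(author M) = 0.4·0.1000 / (0.4·0.1000 + 0.25·0.9000) ≈ 0.1509
After a second stylistic marker='absent': P(author M) = 0.75·0.1509 / (0.75·0.1509 + 0.15·0.8491) ≈ 0.4706
After a stylometric feature='present': P(author M) = 0.6·0.4706 / (0.6·0.4706 + 0.75·0.5294) ≈ 0.4156
After a stylometric feature='absent': P(author M) = 0.4·0.4156 / (0.4·0.4156 + 0.25·0.5844) ≈ 0.5322
After a stylometric feature='present': P(author M) = 0.6·0.5322 / (0.6·0.5322 + 0.75·0.4678) ≈ 0.4765
After a stylometric feature='present': P(author M) = 0.6·0.4765 / (0.6·0.4765 + 0.75·0.5235) ≈ 0.4214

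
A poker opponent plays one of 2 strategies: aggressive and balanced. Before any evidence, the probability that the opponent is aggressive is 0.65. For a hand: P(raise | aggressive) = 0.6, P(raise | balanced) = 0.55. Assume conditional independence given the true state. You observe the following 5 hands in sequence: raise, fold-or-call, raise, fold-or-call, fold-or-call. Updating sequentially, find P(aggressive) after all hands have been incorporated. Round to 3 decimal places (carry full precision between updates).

After 'raise': P(aggressive) = 0.6·0.6500 / (0.6·0.6500 + 0.55·0.3500) ≈ 0.6695
After 'fold-or-call': P(aggressive) = 0.4·0.6695 / (0.4·0.6695 + 0.45·0.3305) ≈ 0.6430
After 'raise': P(aggressive) = 0.6·0.6430 / (0.6·0.6430 + 0.55·0.3570) ≈ 0.6627
After 'fold-or-call': P(aggressive) = 0.4·0.6627 / (0.4·0.6627 + 0.45·0.3373) ≈ 0.6359
After 'fold-or-call': P(aggressive) = 0.4·0.6359 / (0.4·0.6359 + 0.45·0.3641) ≈ 0.6082

0.608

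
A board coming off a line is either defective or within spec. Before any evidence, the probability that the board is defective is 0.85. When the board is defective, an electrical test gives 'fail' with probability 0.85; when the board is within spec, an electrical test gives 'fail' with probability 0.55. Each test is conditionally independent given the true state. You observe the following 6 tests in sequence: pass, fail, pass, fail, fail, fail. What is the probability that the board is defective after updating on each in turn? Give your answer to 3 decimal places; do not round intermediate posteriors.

0.782

After 'pass': P(defective) = 0.15·0.8500 / (0.15·0.8500 + 0.45·0.1500) ≈ 0.6538
After 'fail': P(defective) = 0.85·0.6538 / (0.85·0.6538 + 0.55·0.3462) ≈ 0.7448
After 'pass': P(defective) = 0.15·0.7448 / (0.15·0.7448 + 0.45·0.2552) ≈ 0.4932
After 'fail': P(defective) = 0.85·0.4932 / (0.85·0.4932 + 0.55·0.5068) ≈ 0.6006
After 'fail': P(defective) = 0.85·0.6006 / (0.85·0.6006 + 0.55·0.3994) ≈ 0.6992
After 'fail': P(defective) = 0.85·0.6992 / (0.85·0.6992 + 0.55·0.3008) ≈ 0.7822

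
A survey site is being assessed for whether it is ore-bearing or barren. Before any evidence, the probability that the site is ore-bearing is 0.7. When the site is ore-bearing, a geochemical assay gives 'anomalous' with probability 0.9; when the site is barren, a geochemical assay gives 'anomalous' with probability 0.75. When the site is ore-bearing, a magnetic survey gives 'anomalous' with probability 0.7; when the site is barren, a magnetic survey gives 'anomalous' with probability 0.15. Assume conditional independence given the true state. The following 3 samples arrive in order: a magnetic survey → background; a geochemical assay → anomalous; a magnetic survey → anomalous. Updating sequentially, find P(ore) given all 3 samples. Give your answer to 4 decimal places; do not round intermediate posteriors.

After a magnetic survey='background': P(ore) = 0.3·0.7000 / (0.3·0.7000 + 0.85·0.3000) ≈ 0.4516
After a geochemical assay='anomalous': P(ore) = 0.9·0.4516 / (0.9·0.4516 + 0.75·0.5484) ≈ 0.4970
After a magnetic survey='anomalous': P(ore) = 0.7·0.4970 / (0.7·0.4970 + 0.15·0.5030) ≈ 0.8218

0.8218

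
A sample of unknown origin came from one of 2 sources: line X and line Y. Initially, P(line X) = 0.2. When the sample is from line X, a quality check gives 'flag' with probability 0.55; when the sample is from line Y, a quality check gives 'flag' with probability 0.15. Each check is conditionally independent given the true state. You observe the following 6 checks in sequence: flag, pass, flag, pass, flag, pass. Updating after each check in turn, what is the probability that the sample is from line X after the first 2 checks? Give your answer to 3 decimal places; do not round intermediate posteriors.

Each posterior becomes the prior for the next update.
After 'flag': P(line X) = 0.55·0.2000 / (0.55·0.2000 + 0.15·0.8000) ≈ 0.4783
After 'pass': P(line X) = 0.45·0.4783 / (0.45·0.4783 + 0.85·0.5217) ≈ 0.3267

0.327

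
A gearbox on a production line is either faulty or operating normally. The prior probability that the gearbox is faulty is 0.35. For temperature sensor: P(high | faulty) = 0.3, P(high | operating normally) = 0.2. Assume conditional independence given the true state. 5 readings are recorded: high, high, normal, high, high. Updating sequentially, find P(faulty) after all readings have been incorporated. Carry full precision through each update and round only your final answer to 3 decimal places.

After 'high': P(faulty) = 0.3·0.3500 / (0.3·0.3500 + 0.2·0.6500) ≈ 0.4468
After 'high': P(faulty) = 0.3·0.4468 / (0.3·0.4468 + 0.2·0.5532) ≈ 0.5478
After 'normal': P(faulty) = 0.7·0.5478 / (0.7·0.5478 + 0.8·0.4522) ≈ 0.5146
After 'high': P(faulty) = 0.3·0.5146 / (0.3·0.5146 + 0.2·0.4854) ≈ 0.6139
After 'high': P(faulty) = 0.3·0.6139 / (0.3·0.6139 + 0.2·0.3861) ≈ 0.7046

0.705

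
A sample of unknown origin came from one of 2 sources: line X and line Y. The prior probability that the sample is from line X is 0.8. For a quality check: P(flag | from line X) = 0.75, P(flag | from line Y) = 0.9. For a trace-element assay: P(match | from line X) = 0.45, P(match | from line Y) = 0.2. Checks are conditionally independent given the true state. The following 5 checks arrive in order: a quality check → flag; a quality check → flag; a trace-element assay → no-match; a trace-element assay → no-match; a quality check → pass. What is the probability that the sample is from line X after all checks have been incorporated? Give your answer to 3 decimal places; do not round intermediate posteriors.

0.766

After a quality check='flag': P(line X) = 0.75·0.8000 / (0.75·0.8000 + 0.9·0.2000) ≈ 0.7692
After a quality check='flag': P(line X) = 0.75·0.7692 / (0.75·0.7692 + 0.9·0.2308) ≈ 0.7353
After a trace-element assay='no-match': P(line X) = 0.55·0.7353 / (0.55·0.7353 + 0.8·0.2647) ≈ 0.6563
After a trace-element assay='no-match': P(line X) = 0.55·0.6563 / (0.55·0.6563 + 0.8·0.3437) ≈ 0.5676
After a quality check='pass': P(line X) = 0.25·0.5676 / (0.25·0.5676 + 0.1·0.4324) ≈ 0.7665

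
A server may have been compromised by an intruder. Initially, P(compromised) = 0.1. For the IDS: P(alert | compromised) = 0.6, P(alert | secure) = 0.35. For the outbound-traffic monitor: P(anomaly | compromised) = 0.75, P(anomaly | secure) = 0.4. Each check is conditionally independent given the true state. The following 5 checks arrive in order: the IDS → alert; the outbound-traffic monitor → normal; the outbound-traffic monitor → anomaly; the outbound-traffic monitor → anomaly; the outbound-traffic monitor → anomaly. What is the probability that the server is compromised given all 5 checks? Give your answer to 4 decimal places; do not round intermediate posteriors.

0.3435

After the IDS='alert': P(compromised) = 0.6·0.1000 / (0.6·0.1000 + 0.35·0.9000) ≈ 0.1600
After the outbound-traffic monitor='normal': P(compromised) = 0.25·0.1600 / (0.25·0.1600 + 0.6·0.8400) ≈ 0.0735
After the outbound-traffic monitor='anomaly': P(compromised) = 0.75·0.0735 / (0.75·0.0735 + 0.4·0.9265) ≈ 0.1295
After the outbound-traffic monitor='anomaly': P(compromised) = 0.75·0.1295 / (0.75·0.1295 + 0.4·0.8705) ≈ 0.2182
After the outbound-traffic monitor='anomaly': P(compromised) = 0.75·0.2182 / (0.75·0.2182 + 0.4·0.7818) ≈ 0.3435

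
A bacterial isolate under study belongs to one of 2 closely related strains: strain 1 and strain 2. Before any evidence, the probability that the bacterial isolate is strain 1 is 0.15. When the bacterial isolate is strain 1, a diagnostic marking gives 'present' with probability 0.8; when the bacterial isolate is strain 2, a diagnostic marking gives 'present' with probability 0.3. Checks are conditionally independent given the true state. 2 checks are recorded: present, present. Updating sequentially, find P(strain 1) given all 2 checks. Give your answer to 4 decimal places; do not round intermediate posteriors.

Apply Bayes' rule sequentially, carrying P(strain 1) forward.
After 'present': P(strain 1) = 0.8·0.1500 / (0.8·0.1500 + 0.3·0.8500) ≈ 0.3200
After 'present': P(strain 1) = 0.8·0.3200 / (0.8·0.3200 + 0.3·0.6800) ≈ 0.5565

0.5565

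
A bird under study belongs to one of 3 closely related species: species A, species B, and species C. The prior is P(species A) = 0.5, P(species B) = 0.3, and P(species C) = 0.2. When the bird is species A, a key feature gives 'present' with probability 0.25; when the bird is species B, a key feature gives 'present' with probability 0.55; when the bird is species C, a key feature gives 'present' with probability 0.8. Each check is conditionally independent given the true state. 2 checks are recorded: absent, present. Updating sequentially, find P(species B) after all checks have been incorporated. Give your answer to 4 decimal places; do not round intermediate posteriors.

0.3713

Apply Bayes' rule sequentially, carrying P(species B) forward.
After 'absent': normaliser = 0.75·0.5000 + 0.45·0.3000 + 0.2·0.2000; P(species A) ≈ 0.6818, P(species B) ≈ 0.2455, P(species C) ≈ 0.0727
After 'present': normaliser = 0.25·0.6818 + 0.55·0.2455 + 0.8·0.0727; P(species A) ≈ 0.4688, P(species B) ≈ 0.3713, P(species C) ≈ 0.1600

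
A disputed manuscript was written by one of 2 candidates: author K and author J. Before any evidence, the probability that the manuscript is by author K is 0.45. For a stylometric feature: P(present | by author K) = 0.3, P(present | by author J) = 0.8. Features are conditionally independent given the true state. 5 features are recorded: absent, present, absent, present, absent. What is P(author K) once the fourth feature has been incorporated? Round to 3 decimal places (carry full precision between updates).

0.585

Each posterior becomes the prior for the next update.
After 'absent': P(author K) = 0.7·0.4500 / (0.7·0.4500 + 0.2·0.5500) ≈ 0.7412
After 'present': P(author K) = 0.3·0.7412 / (0.3·0.7412 + 0.8·0.2588) ≈ 0.5178
After 'absent': P(author K) = 0.7·0.5178 / (0.7·0.5178 + 0.2·0.4822) ≈ 0.7899
After 'present': P(author K) = 0.3·0.7899 / (0.3·0.7899 + 0.8·0.2101) ≈ 0.5850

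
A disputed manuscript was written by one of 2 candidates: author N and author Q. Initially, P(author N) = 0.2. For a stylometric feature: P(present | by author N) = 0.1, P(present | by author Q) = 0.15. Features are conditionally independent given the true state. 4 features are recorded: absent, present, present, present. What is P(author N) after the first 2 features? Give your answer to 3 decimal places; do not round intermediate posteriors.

After 'absent': P(author N) = 0.9·0.2000 / (0.9·0.2000 + 0.85·0.8000) ≈ 0.2093
After 'present': P(author N) = 0.1·0.2093 / (0.1·0.2093 + 0.15·0.7907) ≈ 0.1500

0.150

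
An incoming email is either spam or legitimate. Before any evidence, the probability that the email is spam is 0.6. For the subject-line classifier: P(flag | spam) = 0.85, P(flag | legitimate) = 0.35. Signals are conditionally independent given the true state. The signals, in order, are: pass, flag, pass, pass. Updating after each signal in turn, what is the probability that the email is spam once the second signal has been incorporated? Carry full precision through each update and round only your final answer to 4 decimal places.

0.4567

After 'pass': P(spam) = 0.15·0.6000 / (0.15·0.6000 + 0.65·0.4000) ≈ 0.2571
After 'flag': P(spam) = 0.85·0.2571 / (0.85·0.2571 + 0.35·0.7429) ≈ 0.4567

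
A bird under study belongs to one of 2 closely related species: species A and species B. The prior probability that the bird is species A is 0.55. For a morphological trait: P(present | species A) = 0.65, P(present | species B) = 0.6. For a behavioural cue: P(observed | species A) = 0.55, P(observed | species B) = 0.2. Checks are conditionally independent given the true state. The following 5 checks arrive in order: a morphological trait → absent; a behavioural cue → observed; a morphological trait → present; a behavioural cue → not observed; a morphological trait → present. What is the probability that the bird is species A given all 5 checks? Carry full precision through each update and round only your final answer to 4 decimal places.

After a morphological trait='absent': P(species A) = 0.35·0.5500 / (0.35·0.5500 + 0.4·0.4500) ≈ 0.5168
After a behavioural cue='observed': P(species A) = 0.55·0.5168 / (0.55·0.5168 + 0.2·0.4832) ≈ 0.7463
After a morphological trait='present': P(species A) = 0.65·0.7463 / (0.65·0.7463 + 0.6·0.2537) ≈ 0.7611
After a behavioural cue='not observed': P(species A) = 0.45·0.7611 / (0.45·0.7611 + 0.8·0.2389) ≈ 0.6419
After a morphological trait='present': P(species A) = 0.65·0.6419 / (0.65·0.6419 + 0.6·0.3581) ≈ 0.6600

0.6600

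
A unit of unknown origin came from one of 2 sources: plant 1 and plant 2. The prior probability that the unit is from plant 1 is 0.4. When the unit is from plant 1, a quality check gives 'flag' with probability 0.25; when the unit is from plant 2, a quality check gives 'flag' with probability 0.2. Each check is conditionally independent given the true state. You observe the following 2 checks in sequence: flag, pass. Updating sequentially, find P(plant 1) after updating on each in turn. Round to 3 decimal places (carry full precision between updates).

0.439

After 'flag': P(plant 1) = 0.25·0.4000 / (0.25·0.4000 + 0.2·0.6000) ≈ 0.4545
After 'pass': P(plant 1) = 0.75·0.4545 / (0.75·0.4545 + 0.8·0.5455) ≈ 0.4386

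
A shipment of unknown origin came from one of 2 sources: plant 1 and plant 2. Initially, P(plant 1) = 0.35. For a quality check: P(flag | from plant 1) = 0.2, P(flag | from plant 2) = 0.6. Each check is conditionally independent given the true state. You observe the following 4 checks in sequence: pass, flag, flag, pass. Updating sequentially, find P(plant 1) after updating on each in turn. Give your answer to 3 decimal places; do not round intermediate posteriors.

After 'pass': P(plant 1) = 0.8·0.3500 / (0.8·0.3500 + 0.4·0.6500) ≈ 0.5185
After 'flag': P(plant 1) = 0.2·0.5185 / (0.2·0.5185 + 0.6·0.4815) ≈ 0.2642
After 'flag': P(plant 1) = 0.2·0.2642 / (0.2·0.2642 + 0.6·0.7358) ≈ 0.1069
After 'pass': P(plant 1) = 0.8·0.1069 / (0.8·0.1069 + 0.4·0.8931) ≈ 0.1931

0.193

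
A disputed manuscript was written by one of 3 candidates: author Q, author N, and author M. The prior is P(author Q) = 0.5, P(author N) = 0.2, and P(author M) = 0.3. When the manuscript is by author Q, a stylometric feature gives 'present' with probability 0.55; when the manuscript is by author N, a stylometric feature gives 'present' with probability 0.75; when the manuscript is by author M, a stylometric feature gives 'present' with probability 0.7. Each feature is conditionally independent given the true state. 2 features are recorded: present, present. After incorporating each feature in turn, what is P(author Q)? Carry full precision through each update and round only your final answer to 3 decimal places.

0.368

After 'present': normaliser = 0.55·0.5000 + 0.75·0.2000 + 0.7·0.3000; P(author Q) ≈ 0.4331, P(author N) ≈ 0.2362, P(author M) ≈ 0.3307
After 'present': normaliser = 0.55·0.4331 + 0.75·0.2362 + 0.7·0.3307; P(author Q) ≈ 0.3682, P(author N) ≈ 0.2739, P(author M) ≈ 0.3579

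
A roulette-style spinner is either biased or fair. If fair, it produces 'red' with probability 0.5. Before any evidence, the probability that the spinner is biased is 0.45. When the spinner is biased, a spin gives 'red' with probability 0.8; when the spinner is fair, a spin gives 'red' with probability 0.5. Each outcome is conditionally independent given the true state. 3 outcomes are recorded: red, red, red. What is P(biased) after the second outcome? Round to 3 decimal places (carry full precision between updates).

0.677

After 'red': P(biased) = 0.8·0.4500 / (0.8·0.4500 + 0.5·0.5500) ≈ 0.5669
After 'red': P(biased) = 0.8·0.5669 / (0.8·0.5669 + 0.5·0.4331) ≈ 0.6769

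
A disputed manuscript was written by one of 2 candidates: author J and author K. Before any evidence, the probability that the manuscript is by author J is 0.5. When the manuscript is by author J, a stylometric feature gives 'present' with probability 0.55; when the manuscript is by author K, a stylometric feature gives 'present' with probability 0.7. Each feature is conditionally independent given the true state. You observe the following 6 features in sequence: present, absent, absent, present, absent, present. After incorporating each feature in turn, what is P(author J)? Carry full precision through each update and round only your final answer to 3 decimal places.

0.621

After 'present': P(author J) = 0.55·0.5000 / (0.55·0.5000 + 0.7·0.5000) ≈ 0.4400
After 'absent': P(author J) = 0.45·0.4400 / (0.45·0.4400 + 0.3·0.5600) ≈ 0.5410
After 'absent': P(author J) = 0.45·0.5410 / (0.45·0.5410 + 0.3·0.4590) ≈ 0.6387
After 'present': P(author J) = 0.55·0.6387 / (0.55·0.6387 + 0.7·0.3613) ≈ 0.5814
After 'absent': P(author J) = 0.45·0.5814 / (0.45·0.5814 + 0.3·0.4186) ≈ 0.6757
After 'present': P(author J) = 0.55·0.6757 / (0.55·0.6757 + 0.7·0.3243) ≈ 0.6208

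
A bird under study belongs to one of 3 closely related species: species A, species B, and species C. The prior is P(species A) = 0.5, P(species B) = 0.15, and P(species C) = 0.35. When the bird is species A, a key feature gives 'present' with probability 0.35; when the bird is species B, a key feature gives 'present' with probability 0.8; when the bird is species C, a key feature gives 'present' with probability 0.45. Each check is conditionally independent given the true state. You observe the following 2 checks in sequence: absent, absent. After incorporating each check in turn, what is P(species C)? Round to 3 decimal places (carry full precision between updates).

0.328

After 'absent': normaliser = 0.65·0.5000 + 0.2·0.1500 + 0.55·0.3500; P(species A) ≈ 0.5936, P(species B) ≈ 0.0548, P(species C) ≈ 0.3516
After 'absent': normaliser = 0.65·0.5936 + 0.2·0.0548 + 0.55·0.3516; P(species A) ≈ 0.6538, P(species B) ≈ 0.0186, P(species C) ≈ 0.3277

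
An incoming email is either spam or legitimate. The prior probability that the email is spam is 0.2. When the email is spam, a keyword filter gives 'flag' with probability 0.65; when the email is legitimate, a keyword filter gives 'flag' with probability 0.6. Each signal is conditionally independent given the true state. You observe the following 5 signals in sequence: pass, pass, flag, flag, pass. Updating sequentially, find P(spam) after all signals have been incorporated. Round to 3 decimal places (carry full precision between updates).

After 'pass': P(spam) = 0.35·0.2000 / (0.35·0.2000 + 0.4·0.8000) ≈ 0.1795
After 'pass': P(spam) = 0.35·0.1795 / (0.35·0.1795 + 0.4·0.8205) ≈ 0.1607
After 'flag': P(spam) = 0.65·0.1607 / (0.65·0.1607 + 0.6·0.8393) ≈ 0.1717
After 'flag': P(spam) = 0.65·0.1717 / (0.65·0.1717 + 0.6·0.8283) ≈ 0.1834
After 'pass': P(spam) = 0.35·0.1834 / (0.35·0.1834 + 0.4·0.8166) ≈ 0.1643

0.164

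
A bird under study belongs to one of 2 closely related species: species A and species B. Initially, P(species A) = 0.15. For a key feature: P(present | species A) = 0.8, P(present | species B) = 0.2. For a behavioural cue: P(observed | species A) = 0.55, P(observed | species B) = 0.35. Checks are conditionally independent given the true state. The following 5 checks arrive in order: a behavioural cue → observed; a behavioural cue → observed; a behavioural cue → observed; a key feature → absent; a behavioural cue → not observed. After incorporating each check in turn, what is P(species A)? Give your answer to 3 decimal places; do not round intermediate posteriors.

Each posterior becomes the prior for the next update.
After a behavioural cue='observed': P(species A) = 0.55·0.1500 / (0.55·0.1500 + 0.35·0.8500) ≈ 0.2171
After a behavioural cue='observed': P(species A) = 0.55·0.2171 / (0.55·0.2171 + 0.35·0.7829) ≈ 0.3035
After a behavioural cue='observed': P(species A) = 0.55·0.3035 / (0.55·0.3035 + 0.35·0.6965) ≈ 0.4065
After a key feature='absent': P(species A) = 0.2·0.4065 / (0.2·0.4065 + 0.8·0.5935) ≈ 0.1462
After a behavioural cue='not observed': P(species A) = 0.45·0.1462 / (0.45·0.1462 + 0.65·0.8538) ≈ 0.1060

0.106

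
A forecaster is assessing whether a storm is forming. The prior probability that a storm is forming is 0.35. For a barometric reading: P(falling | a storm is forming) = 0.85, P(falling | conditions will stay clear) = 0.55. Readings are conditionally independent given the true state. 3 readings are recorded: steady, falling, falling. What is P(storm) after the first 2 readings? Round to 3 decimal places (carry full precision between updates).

After 'steady': P(storm) = 0.15·0.3500 / (0.15·0.3500 + 0.45·0.6500) ≈ 0.1522
After 'falling': P(storm) = 0.85·0.1522 / (0.85·0.1522 + 0.55·0.8478) ≈ 0.2172

0.217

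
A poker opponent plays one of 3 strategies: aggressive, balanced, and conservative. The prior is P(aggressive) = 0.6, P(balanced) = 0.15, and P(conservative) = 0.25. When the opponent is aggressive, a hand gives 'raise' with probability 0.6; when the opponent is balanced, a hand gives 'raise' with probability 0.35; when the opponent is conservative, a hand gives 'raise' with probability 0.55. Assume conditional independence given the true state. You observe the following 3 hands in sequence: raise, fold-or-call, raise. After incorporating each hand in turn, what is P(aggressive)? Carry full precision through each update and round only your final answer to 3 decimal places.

Apply Bayes' rule sequentially, carrying P(aggressive) forward.
After 'raise': normaliser = 0.6·0.6000 + 0.35·0.1500 + 0.55·0.2500; P(aggressive) ≈ 0.6545, P(balanced) ≈ 0.0955, P(conservative) ≈ 0.2500
After 'fold-or-call': normaliser = 0.4·0.6545 + 0.65·0.0955 + 0.45·0.2500; P(aggressive) ≈ 0.6000, P(balanced) ≈ 0.1422, P(conservative) ≈ 0.2578
After 'raise': normaliser = 0.6·0.6000 + 0.35·0.1422 + 0.55·0.2578; P(aggressive) ≈ 0.6527, P(balanced) ≈ 0.0902, P(conservative) ≈ 0.2571

0.653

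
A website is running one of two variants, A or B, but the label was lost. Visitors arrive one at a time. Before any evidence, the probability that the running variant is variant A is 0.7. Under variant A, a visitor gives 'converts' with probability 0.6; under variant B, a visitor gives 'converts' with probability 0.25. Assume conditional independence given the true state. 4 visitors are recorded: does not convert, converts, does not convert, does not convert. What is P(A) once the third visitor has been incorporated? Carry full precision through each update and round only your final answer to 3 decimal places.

After 'does not convert': P(A) = 0.4·0.7000 / (0.4·0.7000 + 0.75·0.3000) ≈ 0.5545
After 'converts': P(A) = 0.6·0.5545 / (0.6·0.5545 + 0.25·0.4455) ≈ 0.7492
After 'does not convert': P(A) = 0.4·0.7492 / (0.4·0.7492 + 0.75·0.2508) ≈ 0.6143

0.614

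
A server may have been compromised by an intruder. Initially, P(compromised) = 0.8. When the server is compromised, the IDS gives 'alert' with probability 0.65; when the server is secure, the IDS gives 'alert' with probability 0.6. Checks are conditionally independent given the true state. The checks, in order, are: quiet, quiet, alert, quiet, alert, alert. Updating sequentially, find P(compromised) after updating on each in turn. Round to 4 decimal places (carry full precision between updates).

After 'quiet': P(compromised) = 0.35·0.8000 / (0.35·0.8000 + 0.4·0.2000) ≈ 0.7778
After 'quiet': P(compromised) = 0.35·0.7778 / (0.35·0.7778 + 0.4·0.2222) ≈ 0.7538
After 'alert': P(compromised) = 0.65·0.7538 / (0.65·0.7538 + 0.6·0.2462) ≈ 0.7684
After 'quiet': P(compromised) = 0.35·0.7684 / (0.35·0.7684 + 0.4·0.2316) ≈ 0.7438
After 'alert': P(compromised) = 0.65·0.7438 / (0.65·0.7438 + 0.6·0.2562) ≈ 0.7587
After 'alert': P(compromised) = 0.65·0.7587 / (0.65·0.7587 + 0.6·0.2413) ≈ 0.7731

0.7731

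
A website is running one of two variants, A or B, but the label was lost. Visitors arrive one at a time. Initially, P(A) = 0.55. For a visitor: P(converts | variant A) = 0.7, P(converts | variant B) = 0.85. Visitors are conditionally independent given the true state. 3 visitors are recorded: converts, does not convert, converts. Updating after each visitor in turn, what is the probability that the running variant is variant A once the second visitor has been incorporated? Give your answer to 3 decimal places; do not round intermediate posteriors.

After 'converts': P(A) = 0.7·0.5500 / (0.7·0.5500 + 0.85·0.4500) ≈ 0.5016
After 'does not convert': P(A) = 0.3·0.5016 / (0.3·0.5016 + 0.15·0.4984) ≈ 0.6681

0.668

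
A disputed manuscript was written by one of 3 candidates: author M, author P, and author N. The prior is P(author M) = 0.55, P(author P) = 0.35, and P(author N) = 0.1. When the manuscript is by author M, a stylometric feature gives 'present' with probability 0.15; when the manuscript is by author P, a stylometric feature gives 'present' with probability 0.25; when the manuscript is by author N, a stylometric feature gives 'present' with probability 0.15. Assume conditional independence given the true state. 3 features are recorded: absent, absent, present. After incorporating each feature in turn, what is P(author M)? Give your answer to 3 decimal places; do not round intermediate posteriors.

After 'absent': normaliser = 0.85·0.5500 + 0.75·0.3500 + 0.85·0.1000; P(author M) ≈ 0.5736, P(author P) ≈ 0.3221, P(author N) ≈ 0.1043
After 'absent': normaliser = 0.85·0.5736 + 0.75·0.3221 + 0.85·0.1043; P(author M) ≈ 0.5962, P(author P) ≈ 0.2954, P(author N) ≈ 0.1084
After 'present': normaliser = 0.15·0.5962 + 0.25·0.2954 + 0.15·0.1084; P(author M) ≈ 0.4981, P(author P) ≈ 0.4113, P(author N) ≈ 0.0906

0.498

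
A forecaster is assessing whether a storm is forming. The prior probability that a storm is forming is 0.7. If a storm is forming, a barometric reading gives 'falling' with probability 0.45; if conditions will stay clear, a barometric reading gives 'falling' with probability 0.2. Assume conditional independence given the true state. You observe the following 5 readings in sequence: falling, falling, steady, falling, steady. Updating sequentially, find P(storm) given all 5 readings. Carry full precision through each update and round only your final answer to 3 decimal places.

0.926

After 'falling': P(storm) = 0.45·0.7000 / (0.45·0.7000 + 0.2·0.3000) ≈ 0.8400
After 'falling': P(storm) = 0.45·0.8400 / (0.45·0.8400 + 0.2·0.1600) ≈ 0.9220
After 'steady': P(storm) = 0.55·0.9220 / (0.55·0.9220 + 0.8·0.0780) ≈ 0.8904
After 'falling': P(storm) = 0.45·0.8904 / (0.45·0.8904 + 0.2·0.1096) ≈ 0.9481
After 'steady': P(storm) = 0.55·0.9481 / (0.55·0.9481 + 0.8·0.0519) ≈ 0.9263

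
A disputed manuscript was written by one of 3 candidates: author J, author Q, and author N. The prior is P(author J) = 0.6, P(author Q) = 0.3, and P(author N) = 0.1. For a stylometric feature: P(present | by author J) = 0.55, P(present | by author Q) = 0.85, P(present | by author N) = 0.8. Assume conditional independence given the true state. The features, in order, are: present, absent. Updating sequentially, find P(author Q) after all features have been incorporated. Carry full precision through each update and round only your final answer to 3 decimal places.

0.189

After 'present': normaliser = 0.55·0.6000 + 0.85·0.3000 + 0.8·0.1000; P(author J) ≈ 0.4962, P(author Q) ≈ 0.3835, P(author N) ≈ 0.1203
After 'absent': normaliser = 0.45·0.4962 + 0.15·0.3835 + 0.2·0.1203; P(author J) ≈ 0.7324, P(author Q) ≈ 0.1887, P(author N) ≈ 0.0789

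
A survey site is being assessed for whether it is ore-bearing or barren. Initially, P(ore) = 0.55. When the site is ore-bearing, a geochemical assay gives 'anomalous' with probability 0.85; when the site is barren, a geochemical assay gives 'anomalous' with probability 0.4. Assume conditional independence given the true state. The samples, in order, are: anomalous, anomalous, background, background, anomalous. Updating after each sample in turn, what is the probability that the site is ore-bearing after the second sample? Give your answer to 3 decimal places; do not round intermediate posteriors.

Apply Bayes' rule sequentially, carrying P(ore) forward.
After 'anomalous': P(ore) = 0.85·0.5500 / (0.85·0.5500 + 0.4·0.4500) ≈ 0.7220
After 'anomalous': P(ore) = 0.85·0.7220 / (0.85·0.7220 + 0.4·0.2780) ≈ 0.8466

0.847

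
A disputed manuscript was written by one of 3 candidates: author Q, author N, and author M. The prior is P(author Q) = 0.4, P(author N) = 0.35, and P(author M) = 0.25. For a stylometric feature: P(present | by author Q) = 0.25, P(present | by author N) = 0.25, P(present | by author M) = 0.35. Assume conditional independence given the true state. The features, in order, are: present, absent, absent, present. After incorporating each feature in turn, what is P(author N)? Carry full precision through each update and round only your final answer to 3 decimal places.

0.313

After 'present': normaliser = 0.25·0.4000 + 0.25·0.3500 + 0.35·0.2500; P(author Q) ≈ 0.3636, P(author N) ≈ 0.3182, P(author M) ≈ 0.3182
After 'absent': normaliser = 0.75·0.3636 + 0.75·0.3182 + 0.65·0.3182; P(author Q) ≈ 0.3797, P(author N) ≈ 0.3323, P(author M) ≈ 0.2880
After 'absent': normaliser = 0.75·0.3797 + 0.75·0.3323 + 0.65·0.2880; P(author Q) ≈ 0.3949, P(author N) ≈ 0.3455, P(author M) ≈ 0.2595
After 'present': normaliser = 0.25·0.3949 + 0.25·0.3455 + 0.35·0.2595; P(author Q) ≈ 0.3578, P(author N) ≈ 0.3130, P(author M) ≈ 0.3292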